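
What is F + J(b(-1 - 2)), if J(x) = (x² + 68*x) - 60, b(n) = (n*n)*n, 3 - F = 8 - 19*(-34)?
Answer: -1818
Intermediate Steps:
F = -651 (F = 3 - (8 - 19*(-34)) = 3 - (8 + 646) = 3 - 1*654 = 3 - 654 = -651)
b(n) = n³ (b(n) = n²*n = n³)
J(x) = -60 + x² + 68*x
F + J(b(-1 - 2)) = -651 + (-60 + ((-1 - 2)³)² + 68*(-1 - 2)³) = -651 + (-60 + ((-3)³)² + 68*(-3)³) = -651 + (-60 + (-27)² + 68*(-27)) = -651 + (-60 + 729 - 1836) = -651 - 1167 = -1818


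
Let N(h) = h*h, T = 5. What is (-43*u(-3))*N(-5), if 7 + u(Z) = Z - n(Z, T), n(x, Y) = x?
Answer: 7525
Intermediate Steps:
N(h) = h²
u(Z) = -7 (u(Z) = -7 + (Z - Z) = -7 + 0 = -7)
(-43*u(-3))*N(-5) = -43*(-7)*(-5)² = 301*25 = 7525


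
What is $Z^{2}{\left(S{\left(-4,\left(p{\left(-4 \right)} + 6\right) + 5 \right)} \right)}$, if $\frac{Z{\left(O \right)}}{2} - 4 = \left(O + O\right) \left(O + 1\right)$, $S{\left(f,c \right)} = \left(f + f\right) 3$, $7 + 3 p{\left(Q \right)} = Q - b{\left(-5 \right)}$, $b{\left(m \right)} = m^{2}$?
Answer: $4910656$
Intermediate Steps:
$p{\left(Q \right)} = - \frac{32}{3} + \frac{Q}{3}$ ($p{\left(Q \right)} = - \frac{7}{3} + \frac{Q - \left(-5\right)^{2}}{3} = - \frac{7}{3} + \frac{Q - 25}{3} = - \frac{7}{3} + \frac{-25 + Q}{3} = - \frac{7}{3} + \left(- \frac{25}{3} + \frac{Q}{3}\right) = - \frac{32}{3} + \frac{Q}{3}$)
$S{\left(f,c \right)} = 6 f$ ($S{\left(f,c \right)} = 2 f 3 = 6 f$)
$Z{\left(O \right)} = 8 + 4 O \left(1 + O\right)$ ($Z{\left(O \right)} = 8 + 2 \left(O + O\right) \left(O + 1\right) = 8 + 2 \cdot 2 O \left(1 + O\right) = 8 + 4 O \left(1 + O\right)$)
$Z^{2}{\left(S{\left(-4,\left(p{\left(-4 \right)} + 6\right) + 5 \right)} \right)} = \left(8 + 4 \cdot 6 \left(-4\right) + 4 \left(6 \left(-4\right)\right)^{2}\right)^{2} = \left(8 + 4 \left(-24\right) + 4 \left(-24\right)^{2}\right)^{2} = \left(8 - 96 + 4 \cdot 576\right)^{2} = \left(8 - 96 + 2304\right)^{2} = 2216^{2} = 4910656$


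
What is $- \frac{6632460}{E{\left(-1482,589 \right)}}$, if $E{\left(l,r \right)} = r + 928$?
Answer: $- \frac{6632460}{1517} \approx -4372.1$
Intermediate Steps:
$E{\left(l,r \right)} = 928 + r$
$- \frac{6632460}{E{\left(-1482,589 \right)}} = - \frac{6632460}{928 + 589} = - \frac{6632460}{1517}$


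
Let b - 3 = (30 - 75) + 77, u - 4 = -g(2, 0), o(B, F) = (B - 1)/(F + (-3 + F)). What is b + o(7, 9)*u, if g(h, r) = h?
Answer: 179/5 ≈ 35.800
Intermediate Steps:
o(B, F) = (-1 + B)/(-3 + 2*F)
u = 2 (u = 4 - 1*2 = 4 - 2 = 2)
b = 35 (b = 3 + ((30 - 75) + 77) = 3 + (-45 + 77) = 3 + 32 = 35)
b + o(7, 9)*u = 35 + ((-1 + 7)/(-3 + 2*9))*2 = 35 + (6/(-3 + 18))*2 = 35 + (6/15)*2 = 35 + ((1/15)*6)*2 = 35 + (2/5)*2 = 35 + 4/5 = 179/5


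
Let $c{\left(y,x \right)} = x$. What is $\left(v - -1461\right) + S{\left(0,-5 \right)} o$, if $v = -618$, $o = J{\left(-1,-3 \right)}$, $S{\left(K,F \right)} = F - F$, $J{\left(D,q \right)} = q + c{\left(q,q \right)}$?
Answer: $843$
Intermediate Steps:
$J{\left(D,q \right)} = 2 q$ ($J{\left(D,q \right)} = q + q = 2 q$)
$S{\left(K,F \right)} = 0$
$o = -6$ ($o = 2 \left(-3\right) = -6$)
$\left(v - -1461\right) + S{\left(0,-5 \right)} o = \left(-618 - -1461\right) + 0 \left(-6\right) = \left(-618 + 1461\right) + 0 = 843 + 0 = 843$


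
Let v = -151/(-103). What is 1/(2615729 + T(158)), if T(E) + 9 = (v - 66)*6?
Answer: 103/269379278 ≈ 3.8236e-7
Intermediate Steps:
v = 151/103 (v = -151*(-1/103) = 151/103 ≈ 1.4660)
T(E) = -40809/103 (T(E) = -9 + (151/103 - 66)*6 = -9 - 6647/103*6 = -9 - 39882/103 = -40809/103)
1/(2615729 + T(158)) = 1/(2615729 - 40809/103) = 1/(269379278/103) = 103/269379278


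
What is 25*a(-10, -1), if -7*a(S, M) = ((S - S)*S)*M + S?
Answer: 250/7 ≈ 35.714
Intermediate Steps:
a(S, M) = -S/7 (a(S, M) = -(((S - S)*S)*M + S)/7 = -((0*S)*M + S)/7 = -(0*M + S)/7 = -(0 + S)/7 = -S/7)
25*a(-10, -1) = 25*(-⅐*(-10)) = 25*(10/7) = 250/7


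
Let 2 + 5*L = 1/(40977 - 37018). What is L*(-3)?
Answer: 23751/19795 ≈ 1.1998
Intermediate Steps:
L = -7917/19795 (L = -2/5 + 1/(5*(40977 - 37018)) = -2/5 + (1/5)/3959 = -2/5 + (1/5)*(1/3959) = -2/5 + 1/19795 = -7917/19795 ≈ -0.39995)
L*(-3) = -7917/19795*(-3) = 23751/19795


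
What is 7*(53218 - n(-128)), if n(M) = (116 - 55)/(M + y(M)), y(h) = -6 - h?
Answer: 2235583/6 ≈ 3.7260e+5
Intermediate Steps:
n(M) = -61/6 (n(M) = (116 - 55)/(M + (-6 - M)) = 61/(-6) = 61*(-1/6) = -61/6)
7*(53218 - n(-128)) = 7*(53218 - 1*(-61/6)) = 7*(53218 + 61/6) = 7*(319369/6) = 2235583/6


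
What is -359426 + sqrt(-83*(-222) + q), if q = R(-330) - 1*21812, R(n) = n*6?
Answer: -359426 + I*sqrt(5366) ≈ -3.5943e+5 + 73.253*I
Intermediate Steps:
R(n) = 6*n
q = -23792 (q = 6*(-330) - 1*21812 = -1980 - 21812 = -23792)
-359426 + sqrt(-83*(-222) + q) = -359426 + sqrt(-83*(-222) - 23792) = -359426 + sqrt(18426 - 23792) = -359426 + sqrt(-5366) = -359426 + I*sqrt(5366)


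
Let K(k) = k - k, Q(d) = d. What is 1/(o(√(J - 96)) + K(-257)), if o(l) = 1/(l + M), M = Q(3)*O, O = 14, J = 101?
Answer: 42 + √5 ≈ 44.236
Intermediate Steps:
K(k) = 0
M = 42 (M = 3*14 = 42)
o(l) = 1/(42 + l) (o(l) = 1/(l + 42) = 1/(42 + l))
1/(o(√(J - 96)) + K(-257)) = 1/(1/(42 + √(101 - 96)) + 0) = 1/(1/(42 + √5) + 0) = 1/(1/(42 + √5)) = 42 + √5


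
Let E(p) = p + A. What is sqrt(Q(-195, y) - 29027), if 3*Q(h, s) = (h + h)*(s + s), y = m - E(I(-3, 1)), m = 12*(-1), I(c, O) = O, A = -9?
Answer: I*sqrt(27987) ≈ 167.29*I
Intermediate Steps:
E(p) = -9 + p (E(p) = p - 9 = -9 + p)
m = -12
y = -4 (y = -12 - (-9 + 1) = -12 - 1*(-8) = -12 + 8 = -4)
Q(h, s) = 4*h*s/3 (Q(h, s) = ((h + h)*(s + s))/3 = ((2*h)*(2*s))/3 = (4*h*s)/3 = 4*h*s/3)
sqrt(Q(-195, y) - 29027) = sqrt((4/3)*(-195)*(-4) - 29027) = sqrt(1040 - 29027) = sqrt(-27987) = I*sqrt(27987)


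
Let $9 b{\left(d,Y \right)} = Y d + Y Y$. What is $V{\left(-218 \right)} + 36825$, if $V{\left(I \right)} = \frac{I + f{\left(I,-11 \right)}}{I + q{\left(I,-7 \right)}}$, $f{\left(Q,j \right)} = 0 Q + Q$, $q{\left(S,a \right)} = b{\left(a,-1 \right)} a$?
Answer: $\frac{37158387}{1009} \approx 36827.0$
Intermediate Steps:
$b{\left(d,Y \right)} = \frac{Y^{2}}{9} + \frac{Y d}{9}$ ($b{\left(d,Y \right)} = \frac{Y d + Y Y}{9} = \frac{Y d + Y^{2}}{9} = \frac{Y^{2} + Y d}{9} = \frac{Y^{2}}{9} + \frac{Y d}{9}$)
$q{\left(S,a \right)} = a \left(\frac{1}{9} - \frac{a}{9}\right)$ ($q{\left(S,a \right)} = \frac{1}{9} \left(-1\right) \left(-1 + a\right) a = \left(\frac{1}{9} - \frac{a}{9}\right) a = a \left(\frac{1}{9} - \frac{a}{9}\right)$)
$f{\left(Q,j \right)} = Q$ ($f{\left(Q,j \right)} = 0 + Q = Q$)
$V{\left(I \right)} = \frac{2 I}{- \frac{56}{9} + I}$ ($V{\left(I \right)} = \frac{I + I}{I + \frac{1}{9} \left(-7\right) \left(1 - -7\right)} = \frac{2 I}{I + \frac{1}{9} \left(-7\right) \left(1 + 7\right)} = \frac{2 I}{I + \frac{1}{9} \left(-7\right) 8} = \frac{2 I}{I - \frac{56}{9}} = \frac{2 I}{- \frac{56}{9} + I}$)
$V{\left(-218 \right)} + 36825 = 18 \left(-218\right) \frac{1}{-56 + 9 \left(-218\right)} + 36825 = 18 \left(-218\right) \frac{1}{-56 - 1962} + 36825 = 18 \left(-218\right) \frac{1}{-2018} + 36825 = 18 \left(-218\right) \left(- \frac{1}{2018}\right) + 36825 = \frac{1962}{1009} + 36825 = \frac{37158387}{1009}$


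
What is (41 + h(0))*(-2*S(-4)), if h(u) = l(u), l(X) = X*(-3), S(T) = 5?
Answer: -410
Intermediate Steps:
l(X) = -3*X
h(u) = -3*u
(41 + h(0))*(-2*S(-4)) = (41 - 3*0)*(-2*5) = (41 + 0)*(-10) = 41*(-10) = -410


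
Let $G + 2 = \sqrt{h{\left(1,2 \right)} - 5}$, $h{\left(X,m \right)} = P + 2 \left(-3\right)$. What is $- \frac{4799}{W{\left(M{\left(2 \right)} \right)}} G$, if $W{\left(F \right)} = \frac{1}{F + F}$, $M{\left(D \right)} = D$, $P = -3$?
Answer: $38392 - 19196 i \sqrt{14} \approx 38392.0 - 71825.0 i$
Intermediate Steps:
$W{\left(F \right)} = \frac{1}{2 F}$
$h{\left(X,m \right)} = -9$ ($h{\left(X,m \right)} = -3 + 2 \left(-3\right) = -3 - 6 = -9$)
$G = -2 + i \sqrt{14}$ ($G = -2 + \sqrt{-9 - 5} = -2 + \sqrt{-14} = -2 + i \sqrt{14} \approx -2.0 + 3.7417 i$)
$- \frac{4799}{W{\left(M{\left(2 \right)} \right)}} G = - \frac{4799}{\frac{1}{2} \cdot \frac{1}{2}} \left(-2 + i \sqrt{14}\right) = - 4799 \frac{1}{\frac{1}{4}} \left(-2 + i \sqrt{14}\right) = \left(-4799\right) 4 \left(-2 + i \sqrt{14}\right) = - 19196 \left(-2 + i \sqrt{14}\right) = 38392 - 19196 i \sqrt{14}$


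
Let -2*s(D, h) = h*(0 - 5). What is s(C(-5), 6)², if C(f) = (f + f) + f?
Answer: 225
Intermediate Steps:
C(f) = 3*f (C(f) = 2*f + f = 3*f)
s(D, h) = 5*h/2 (s(D, h) = -h*(0 - 5)/2 = -h*(-5)/2 = -(-5)*h/2 = 5*h/2)
s(C(-5), 6)² = ((5/2)*6)² = 15² = 225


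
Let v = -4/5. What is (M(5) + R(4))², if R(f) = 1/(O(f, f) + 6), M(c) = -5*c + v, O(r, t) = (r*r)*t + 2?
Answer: 86174089/129600 ≈ 664.92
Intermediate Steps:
v = -⅘ (v = -4*⅕ = -⅘ ≈ -0.80000)
O(r, t) = 2 + t*r² (O(r, t) = r²*t + 2 = t*r² + 2 = 2 + t*r²)
M(c) = -⅘ - 5*c (M(c) = -5*c - ⅘ = -⅘ - 5*c)
R(f) = 1/(8 + f³) (R(f) = 1/((2 + f*f²) + 6) = 1/((2 + f³) + 6) = 1/(8 + f³))
(M(5) + R(4))² = ((-⅘ - 5*5) + 1/(8 + 4³))² = ((-⅘ - 25) + 1/(8 + 64))² = (-129/5 + 1/72)² = (-9283/360)² = 86174089/129600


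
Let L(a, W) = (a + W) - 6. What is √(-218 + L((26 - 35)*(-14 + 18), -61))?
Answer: I*√321 ≈ 17.916*I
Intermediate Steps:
L(a, W) = -6 + W + a (L(a, W) = (W + a) - 6 = -6 + W + a)
√(-218 + L((26 - 35)*(-14 + 18), -61)) = √(-218 + (-6 - 61 + (26 - 35)*(-14 + 18))) = √(-218 + (-6 - 61 - 9*4)) = √(-218 + (-6 - 61 - 36)) = √(-218 - 103) = √(-321) = I*√321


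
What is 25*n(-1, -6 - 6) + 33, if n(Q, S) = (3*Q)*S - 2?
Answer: 883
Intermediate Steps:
n(Q, S) = -2 + 3*Q*S (n(Q, S) = 3*Q*S - 2 = -2 + 3*Q*S)
25*n(-1, -6 - 6) + 33 = 25*(-2 + 3*(-1)*(-6 - 6)) + 33 = 25*(-2 + 3*(-1)*(-12)) + 33 = 25*(-2 + 36) + 33 = 25*34 + 33 = 850 + 33 = 883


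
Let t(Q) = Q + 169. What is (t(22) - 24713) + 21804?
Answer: -2718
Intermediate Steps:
t(Q) = 169 + Q
(t(22) - 24713) + 21804 = ((169 + 22) - 24713) + 21804 = (191 - 24713) + 21804 = -24522 + 21804 = -2718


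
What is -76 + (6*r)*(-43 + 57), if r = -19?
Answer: -1672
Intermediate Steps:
-76 + (6*r)*(-43 + 57) = -76 + (6*(-19))*(-43 + 57) = -76 - 114*14 = -76 - 1596 = -1672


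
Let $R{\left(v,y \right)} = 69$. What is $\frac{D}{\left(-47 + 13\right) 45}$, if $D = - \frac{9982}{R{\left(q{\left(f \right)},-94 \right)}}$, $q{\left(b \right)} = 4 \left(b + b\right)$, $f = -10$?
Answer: $\frac{217}{2295} \approx 0.094553$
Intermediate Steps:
$q{\left(b \right)} = 8 b$ ($q{\left(b \right)} = 4 \cdot 2 b = 8 b$)
$D = - \frac{434}{3}$ ($D = - \frac{9982}{69} = \left(-9982\right) \frac{1}{69} = - \frac{434}{3} \approx -144.67$)
$\frac{D}{\left(-47 + 13\right) 45} = - \frac{434}{3 \left(-47 + 13\right) 45} = - \frac{434}{3 \left(\left(-34\right) 45\right)} = - \frac{434}{3 \left(-1530\right)} = \left(- \frac{434}{3}\right) \left(- \frac{1}{1530}\right) = \frac{217}{2295}$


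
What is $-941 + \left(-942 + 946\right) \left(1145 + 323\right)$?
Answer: $4931$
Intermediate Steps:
$-941 + \left(-942 + 946\right) \left(1145 + 323\right) = -941 + 4 \cdot 1468 = -941 + 5872 = 4931$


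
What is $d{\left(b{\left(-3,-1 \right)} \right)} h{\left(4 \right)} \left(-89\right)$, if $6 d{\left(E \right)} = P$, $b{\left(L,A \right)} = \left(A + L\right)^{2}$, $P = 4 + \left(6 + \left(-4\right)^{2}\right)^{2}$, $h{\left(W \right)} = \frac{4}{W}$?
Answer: $- \frac{21716}{3} \approx -7238.7$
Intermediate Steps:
$P = 488$ ($P = 4 + \left(6 + 16\right)^{2} = 4 + 22^{2} = 4 + 484 = 488$)
$d{\left(E \right)} = \frac{244}{3}$ ($d{\left(E \right)} = \frac{1}{6} \cdot 488 = \frac{244}{3}$)
$d{\left(b{\left(-3,-1 \right)} \right)} h{\left(4 \right)} \left(-89\right) = \frac{244 \cdot \frac{4}{4}}{3} \left(-89\right) = \frac{244 \cdot 4 \cdot \frac{1}{4}}{3} \left(-89\right) = \frac{244}{3} \cdot 1 \left(-89\right) = \frac{244}{3} \left(-89\right) = - \frac{21716}{3}$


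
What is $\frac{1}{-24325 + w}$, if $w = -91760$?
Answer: $- \frac{1}{116085} \approx -8.6144 \cdot 10^{-6}$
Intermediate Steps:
$\frac{1}{-24325 + w} = \frac{1}{-24325 - 91760} = \frac{1}{-116085} = - \frac{1}{116085}$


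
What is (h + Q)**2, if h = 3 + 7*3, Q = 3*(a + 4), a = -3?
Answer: 729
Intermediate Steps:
Q = 3 (Q = 3*(-3 + 4) = 3*1 = 3)
h = 24 (h = 3 + 21 = 24)
(h + Q)**2 = (24 + 3)**2 = 27**2 = 729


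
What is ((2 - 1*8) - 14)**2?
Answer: 400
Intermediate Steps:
((2 - 1*8) - 14)**2 = ((2 - 8) - 14)**2 = (-6 - 14)**2 = (-20)**2 = 400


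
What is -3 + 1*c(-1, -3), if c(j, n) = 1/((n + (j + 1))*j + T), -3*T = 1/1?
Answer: -21/8 ≈ -2.6250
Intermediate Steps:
T = -⅓ (T = -1/(3*1) = -1/3 = -⅓*1 = -⅓ ≈ -0.33333)
c(j, n) = 1/(-⅓ + j*(1 + j + n)) (c(j, n) = 1/((n + (j + 1))*j - ⅓) = 1/((n + (1 + j))*j - ⅓) = 1/((1 + j + n)*j - ⅓) = 1/(j*(1 + j + n) - ⅓) = 1/(-⅓ + j*(1 + j + n)))
-3 + 1*c(-1, -3) = -3 + 1*(3/(-1 + 3*(-1) + 3*(-1)² + 3*(-1)*(-3))) = -3 + 1*(3/(-1 - 3 + 3*1 + 9)) = -3 + 1*(3/(-1 - 3 + 3 + 9)) = -3 + 1*(3/8) = -3 + 3/8 = -21/8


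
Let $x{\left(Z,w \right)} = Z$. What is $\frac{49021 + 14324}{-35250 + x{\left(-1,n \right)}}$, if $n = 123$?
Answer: $- \frac{63345}{35251} \approx -1.797$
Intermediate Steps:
$\frac{49021 + 14324}{-35250 + x{\left(-1,n \right)}} = \frac{49021 + 14324}{-35250 - 1} = \frac{63345}{-35251} = 63345 \left(- \frac{1}{35251}\right) = - \frac{63345}{35251}$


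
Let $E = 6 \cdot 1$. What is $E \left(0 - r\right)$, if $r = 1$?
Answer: $-6$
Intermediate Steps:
$E = 6$
$E \left(0 - r\right) = 6 \left(0 - 1\right) = 6 \left(-1\right) = -6$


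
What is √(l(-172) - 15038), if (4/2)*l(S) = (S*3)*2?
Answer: I*√15554 ≈ 124.72*I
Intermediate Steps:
l(S) = 3*S (l(S) = ((S*3)*2)/2 = ((3*S)*2)/2 = (6*S)/2 = 3*S)
√(l(-172) - 15038) = √(3*(-172) - 15038) = √(-516 - 15038) = √(-15554) = I*√15554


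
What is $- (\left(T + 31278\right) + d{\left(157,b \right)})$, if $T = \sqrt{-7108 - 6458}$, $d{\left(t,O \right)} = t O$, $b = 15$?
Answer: $-33633 - i \sqrt{13566} \approx -33633.0 - 116.47 i$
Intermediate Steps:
$d{\left(t,O \right)} = O t$
$T = i \sqrt{13566}$ ($T = \sqrt{-13566} = i \sqrt{13566} \approx 116.47 i$)
$- (\left(T + 31278\right) + d{\left(157,b \right)}) = - (\left(i \sqrt{13566} + 31278\right) + 15 \cdot 157) = - (\left(31278 + i \sqrt{13566}\right) + 2355) = - (33633 + i \sqrt{13566}) = -33633 - i \sqrt{13566}$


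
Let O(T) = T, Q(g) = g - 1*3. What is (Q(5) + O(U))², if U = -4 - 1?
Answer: 9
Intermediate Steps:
Q(g) = -3 + g (Q(g) = g - 3 = -3 + g)
U = -5
(Q(5) + O(U))² = ((-3 + 5) - 5)² = (2 - 5)² = (-3)² = 9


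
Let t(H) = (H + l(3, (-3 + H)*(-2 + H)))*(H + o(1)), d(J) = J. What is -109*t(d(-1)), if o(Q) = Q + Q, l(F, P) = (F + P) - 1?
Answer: -1417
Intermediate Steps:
l(F, P) = -1 + F + P
o(Q) = 2*Q
t(H) = (2 + H)*(2 + H + (-3 + H)*(-2 + H)) (t(H) = (H + (-1 + 3 + (-3 + H)*(-2 + H)))*(H + 2*1) = (H + (2 + (-3 + H)*(-2 + H)))*(H + 2) = (2 + H + (-3 + H)*(-2 + H))*(2 + H) = (2 + H)*(2 + H + (-3 + H)*(-2 + H)))
-109*t(d(-1)) = -109*(16 + (-1)³ - 2*(-1)²) = -109*(16 - 1 - 2*1) = -109*(16 - 1 - 2) = -109*13 = -1417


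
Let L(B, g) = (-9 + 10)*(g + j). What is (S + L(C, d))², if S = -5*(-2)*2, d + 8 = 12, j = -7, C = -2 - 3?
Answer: 289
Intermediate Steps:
C = -5
d = 4 (d = -8 + 12 = 4)
L(B, g) = -7 + g (L(B, g) = (-9 + 10)*(g - 7) = 1*(-7 + g) = -7 + g)
S = 20 (S = 10*2 = 20)
(S + L(C, d))² = (20 + (-7 + 4))² = (20 - 3)² = 17² = 289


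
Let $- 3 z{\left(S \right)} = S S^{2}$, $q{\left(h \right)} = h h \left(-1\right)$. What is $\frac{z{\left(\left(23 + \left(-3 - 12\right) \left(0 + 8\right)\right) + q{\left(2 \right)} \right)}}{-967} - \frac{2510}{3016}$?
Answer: $- \frac{1557334663}{4374708} \approx -355.99$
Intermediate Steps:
$q{\left(h \right)} = - h^{2}$ ($q{\left(h \right)} = h^{2} \left(-1\right) = - h^{2}$)
$z{\left(S \right)} = - \frac{S^{3}}{3}$ ($z{\left(S \right)} = - \frac{S S^{2}}{3} = - \frac{S^{3}}{3}$)
$\frac{z{\left(\left(23 + \left(-3 - 12\right) \left(0 + 8\right)\right) + q{\left(2 \right)} \right)}}{-967} - \frac{2510}{3016} = \frac{\left(- \frac{1}{3}\right) \left(\left(23 + \left(-3 - 12\right) \left(0 + 8\right)\right) - 2^{2}\right)^{3}}{-967} - \frac{2510}{3016} = - \frac{\left(\left(23 - 120\right) - 4\right)^{3}}{3} \left(- \frac{1}{967}\right) - \frac{1255}{1508} = - \frac{\left(-97 - 4\right)^{3}}{3} \left(- \frac{1}{967}\right) - \frac{1255}{1508} = - \frac{\left(-101\right)^{3}}{3} \left(- \frac{1}{967}\right) - \frac{1255}{1508} = \left(- \frac{1}{3}\right) \left(-1030301\right) \left(- \frac{1}{967}\right) - \frac{1255}{1508} = \frac{1030301}{3} \left(- \frac{1}{967}\right) - \frac{1255}{1508} = - \frac{1030301}{2901} - \frac{1255}{1508} = - \frac{1557334663}{4374708}$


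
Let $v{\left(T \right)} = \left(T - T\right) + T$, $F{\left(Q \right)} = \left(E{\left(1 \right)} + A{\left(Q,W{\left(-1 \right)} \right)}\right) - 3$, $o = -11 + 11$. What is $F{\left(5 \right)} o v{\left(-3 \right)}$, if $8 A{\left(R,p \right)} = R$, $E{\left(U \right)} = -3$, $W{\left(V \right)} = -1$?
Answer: $0$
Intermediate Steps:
$A{\left(R,p \right)} = \frac{R}{8}$
$o = 0$
$F{\left(Q \right)} = -6 + \frac{Q}{8}$ ($F{\left(Q \right)} = \left(-3 + \frac{Q}{8}\right) - 3 = -6 + \frac{Q}{8}$)
$v{\left(T \right)} = T$ ($v{\left(T \right)} = 0 + T = T$)
$F{\left(5 \right)} o v{\left(-3 \right)} = \left(-6 + \frac{1}{8} \cdot 5\right) 0 \left(-3\right) = \left(-6 + \frac{5}{8}\right) 0 \left(-3\right) = \left(- \frac{43}{8}\right) 0 \left(-3\right) = 0 \left(-3\right) = 0$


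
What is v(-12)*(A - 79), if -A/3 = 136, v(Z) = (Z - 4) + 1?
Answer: 7305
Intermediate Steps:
v(Z) = -3 + Z (v(Z) = (-4 + Z) + 1 = -3 + Z)
A = -408 (A = -3*136 = -408)
v(-12)*(A - 79) = (-3 - 12)*(-408 - 79) = -15*(-487) = 7305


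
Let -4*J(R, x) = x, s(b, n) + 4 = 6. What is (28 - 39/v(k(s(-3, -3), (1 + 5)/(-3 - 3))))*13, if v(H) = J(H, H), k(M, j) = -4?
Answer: -143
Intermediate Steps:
s(b, n) = 2 (s(b, n) = -4 + 6 = 2)
J(R, x) = -x/4
v(H) = -H/4
(28 - 39/v(k(s(-3, -3), (1 + 5)/(-3 - 3))))*13 = (28 - 39/((-¼*(-4))))*13 = (28 - 39/1)*13 = (28 - 39*1)*13 = (28 - 39)*13 = -11*13 = -143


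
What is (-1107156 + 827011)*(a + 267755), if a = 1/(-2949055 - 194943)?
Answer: -235831995728670905/3143998 ≈ -7.5010e+10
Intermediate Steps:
a = -1/3143998 (a = 1/(-3143998) = -1/3143998 ≈ -3.1807e-7)
(-1107156 + 827011)*(a + 267755) = (-1107156 + 827011)*(-1/3143998 + 267755) = -280145*841821184489/3143998 = -235831995728670905/3143998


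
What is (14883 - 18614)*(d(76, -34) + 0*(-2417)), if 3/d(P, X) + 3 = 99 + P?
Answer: -11193/172 ≈ -65.076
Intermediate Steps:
d(P, X) = 3/(96 + P) (d(P, X) = 3/(-3 + (99 + P)) = 3/(96 + P))
(14883 - 18614)*(d(76, -34) + 0*(-2417)) = (14883 - 18614)*(3/(96 + 76) + 0*(-2417)) = -3731*(3/172 + 0) = -3731*3/172 = -11193/172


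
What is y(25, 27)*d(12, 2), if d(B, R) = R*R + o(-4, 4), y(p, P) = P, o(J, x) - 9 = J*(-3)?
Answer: 675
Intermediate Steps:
o(J, x) = 9 - 3*J (o(J, x) = 9 + J*(-3) = 9 - 3*J)
d(B, R) = 21 + R**2 (d(B, R) = R*R + (9 - 3*(-4)) = R**2 + (9 + 12) = R**2 + 21 = 21 + R**2)
y(25, 27)*d(12, 2) = 27*(21 + 2**2) = 27*(21 + 4) = 27*25 = 675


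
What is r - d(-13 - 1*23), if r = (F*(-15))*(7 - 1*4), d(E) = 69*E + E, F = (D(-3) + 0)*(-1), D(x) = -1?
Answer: 2475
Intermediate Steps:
F = 1 (F = (-1 + 0)*(-1) = -1*(-1) = 1)
d(E) = 70*E
r = -45 (r = (1*(-15))*(7 - 1*4) = -15*(7 - 4) = -15*3 = -45)
r - d(-13 - 1*23) = -45 - 70*(-13 - 1*23) = -45 - 70*(-13 - 23) = -45 - 70*(-36) = -45 - 1*(-2520) = -45 + 2520 = 2475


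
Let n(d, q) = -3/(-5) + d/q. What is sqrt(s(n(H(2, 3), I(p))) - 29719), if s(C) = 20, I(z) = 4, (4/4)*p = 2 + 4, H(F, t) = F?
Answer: I*sqrt(29699) ≈ 172.33*I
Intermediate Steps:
p = 6 (p = 2 + 4 = 6)
n(d, q) = 3/5 + d/q (n(d, q) = -3*(-1/5) + d/q = 3/5 + d/q)
sqrt(s(n(H(2, 3), I(p))) - 29719) = sqrt(20 - 29719) = sqrt(-29699) = I*sqrt(29699)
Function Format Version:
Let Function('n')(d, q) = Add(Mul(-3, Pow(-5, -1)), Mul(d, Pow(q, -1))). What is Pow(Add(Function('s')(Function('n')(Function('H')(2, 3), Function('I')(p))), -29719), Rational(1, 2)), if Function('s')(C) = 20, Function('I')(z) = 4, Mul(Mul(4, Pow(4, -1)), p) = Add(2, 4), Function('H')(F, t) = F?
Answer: Mul(I, Pow(29699, Rational(1, 2))) ≈ Mul(172.33, I)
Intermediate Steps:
p = 6 (p = Add(2, 4) = 6)
Function('n')(d, q) = Add(Rational(3, 5), Mul(d, Pow(q, -1))) (Function('n')(d, q) = Add(Mul(-3, Rational(-1, 5)), Mul(d, Pow(q, -1))) = Add(Rational(3, 5), Mul(d, Pow(q, -1))))
Pow(Add(Function('s')(Function('n')(Function('H')(2, 3), Function('I')(p))), -29719), Rational(1, 2)) = Pow(Add(20, -29719), Rational(1, 2)) = Pow(-29699, Rational(1, 2)) = Mul(I, Pow(29699, Rational(1, 2)))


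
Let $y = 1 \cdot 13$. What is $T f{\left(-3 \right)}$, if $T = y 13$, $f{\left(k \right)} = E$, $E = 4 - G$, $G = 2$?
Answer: $338$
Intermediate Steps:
$y = 13$
$E = 2$ ($E = 4 - 2 = 2$)
$f{\left(k \right)} = 2$
$T = 169$ ($T = 13 \cdot 13 = 169$)
$T f{\left(-3 \right)} = 169 \cdot 2 = 338$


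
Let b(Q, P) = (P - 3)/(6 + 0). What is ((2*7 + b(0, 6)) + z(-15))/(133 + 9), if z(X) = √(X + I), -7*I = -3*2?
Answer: 29/284 + 3*I*√77/994 ≈ 0.10211 + 0.026484*I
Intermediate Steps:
I = 6/7 (I = -(-3)*2/7 = -⅐*(-6) = 6/7 ≈ 0.85714)
z(X) = √(6/7 + X) (z(X) = √(X + 6/7) = √(6/7 + X))
b(Q, P) = -½ + P/6 (b(Q, P) = (-3 + P)/6 = (-3 + P)*(⅙) = -½ + P/6)
((2*7 + b(0, 6)) + z(-15))/(133 + 9) = ((2*7 + (-½ + (⅙)*6)) + √(42 + 49*(-15))/7)/(133 + 9) = ((14 + (-½ + 1)) + √(42 - 735)/7)/142 = ((14 + ½) + √(-693)/7)*(1/142) = (29/2 + (3*I*√77)/7)*(1/142) = (29/2 + 3*I*√77/7)*(1/142) = 29/284 + 3*I*√77/994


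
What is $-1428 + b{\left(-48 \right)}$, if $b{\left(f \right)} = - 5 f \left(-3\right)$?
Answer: $-2148$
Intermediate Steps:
$b{\left(f \right)} = 15 f$
$-1428 + b{\left(-48 \right)} = -1428 + 15 \left(-48\right) = -1428 - 720 = -2148$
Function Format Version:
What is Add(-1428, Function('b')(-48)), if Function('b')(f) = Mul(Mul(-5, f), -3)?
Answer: -2148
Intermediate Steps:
Function('b')(f) = Mul(15, f)
Add(-1428, Function('b')(-48)) = Add(-1428, Mul(15, -48)) = Add(-1428, -720) = -2148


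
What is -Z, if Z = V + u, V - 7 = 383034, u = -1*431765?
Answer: 48724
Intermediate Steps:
u = -431765
V = 383041 (V = 7 + 383034 = 383041)
Z = -48724 (Z = 383041 - 431765 = -48724)
-Z = -1*(-48724) = 48724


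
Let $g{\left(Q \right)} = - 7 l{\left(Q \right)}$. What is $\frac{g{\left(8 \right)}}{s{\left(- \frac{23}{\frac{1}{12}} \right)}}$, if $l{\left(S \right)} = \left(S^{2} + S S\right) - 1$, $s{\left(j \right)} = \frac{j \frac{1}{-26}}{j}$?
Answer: $23114$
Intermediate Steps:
$s{\left(j \right)} = - \frac{1}{26}$ ($s{\left(j \right)} = \frac{j \left(- \frac{1}{26}\right)}{j} = \frac{\left(- \frac{1}{26}\right) j}{j} = - \frac{1}{26}$)
$l{\left(S \right)} = -1 + 2 S^{2}$ ($l{\left(S \right)} = \left(S^{2} + S^{2}\right) - 1 = 2 S^{2} - 1 = -1 + 2 S^{2}$)
$g{\left(Q \right)} = 7 - 14 Q^{2}$ ($g{\left(Q \right)} = - 7 \left(-1 + 2 Q^{2}\right) = 7 - 14 Q^{2}$)
$\frac{g{\left(8 \right)}}{s{\left(- \frac{23}{\frac{1}{12}} \right)}} = \frac{7 - 14 \cdot 8^{2}}{- \frac{1}{26}} = \left(7 - 896\right) \left(-26\right) = \left(-889\right) \left(-26\right) = 23114$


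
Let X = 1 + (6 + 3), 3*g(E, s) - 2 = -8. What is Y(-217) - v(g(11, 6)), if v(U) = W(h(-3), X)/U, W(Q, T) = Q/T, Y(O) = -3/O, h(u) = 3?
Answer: 711/4340 ≈ 0.16382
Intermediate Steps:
g(E, s) = -2 (g(E, s) = 2/3 + (1/3)*(-8) = 2/3 - 8/3 = -2)
X = 10 (X = 1 + 9 = 10)
v(U) = 3/(10*U) (v(U) = (3/10)/U = (3*(1/10))/U = 3/(10*U))
Y(-217) - v(g(11, 6)) = -3/(-217) - 3/(10*(-2)) = -3*(-1/217) - 3*(-1)/(10*2) = 3/217 - 1*(-3/20) = 3/217 + 3/20 = 711/4340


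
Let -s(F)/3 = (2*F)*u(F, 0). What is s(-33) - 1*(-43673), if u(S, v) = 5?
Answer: 44663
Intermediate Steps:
s(F) = -30*F (s(F) = -3*2*F*5 = -30*F)
s(-33) - 1*(-43673) = -30*(-33) - 1*(-43673) = 990 + 43673 = 44663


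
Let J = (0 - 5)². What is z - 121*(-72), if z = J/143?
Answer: 1245841/143 ≈ 8712.2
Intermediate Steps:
J = 25 (J = (-5)² = 25)
z = 25/143 ≈ 0.17483
z - 121*(-72) = 25/143 - 121*(-72) = 25/143 + 8712 = 1245841/143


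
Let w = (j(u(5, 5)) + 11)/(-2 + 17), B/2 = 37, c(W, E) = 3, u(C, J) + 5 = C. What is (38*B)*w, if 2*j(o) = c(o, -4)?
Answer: 7030/3 ≈ 2343.3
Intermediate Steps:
u(C, J) = -5 + C
j(o) = 3/2 (j(o) = (½)*3 = 3/2)
B = 74 (B = 2*37 = 74)
w = ⅚ (w = (3/2 + 11)/(-2 + 17) = (25/2)/15 = (25/2)*(1/15) = ⅚ ≈ 0.83333)
(38*B)*w = (38*74)*(⅚) = 2812*(⅚) = 7030/3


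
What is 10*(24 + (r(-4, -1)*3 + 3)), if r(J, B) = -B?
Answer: 300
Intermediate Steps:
10*(24 + (r(-4, -1)*3 + 3)) = 10*(24 + (-1*(-1)*3 + 3)) = 10*(24 + (1*3 + 3)) = 10*(24 + (3 + 3)) = 10*(24 + 6) = 10*30 = 300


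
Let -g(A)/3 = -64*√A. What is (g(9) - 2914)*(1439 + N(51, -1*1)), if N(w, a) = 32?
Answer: -3439198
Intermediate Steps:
g(A) = 192*√A (g(A) = -(-192)*√A = 192*√A)
(g(9) - 2914)*(1439 + N(51, -1*1)) = (192*√9 - 2914)*(1439 + 32) = (192*3 - 2914)*1471 = (576 - 2914)*1471 = -2338*1471 = -3439198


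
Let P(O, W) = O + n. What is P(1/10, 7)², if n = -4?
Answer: 1521/100 ≈ 15.210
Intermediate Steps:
P(O, W) = -4 + O (P(O, W) = O - 4 = -4 + O)
P(1/10, 7)² = (-4 + 1/10)² = (-4 + ⅒)² = (-39/10)² = 1521/100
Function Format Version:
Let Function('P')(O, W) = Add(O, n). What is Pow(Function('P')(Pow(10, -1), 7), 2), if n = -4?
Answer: Rational(1521, 100) ≈ 15.210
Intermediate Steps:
Function('P')(O, W) = Add(-4, O) (Function('P')(O, W) = Add(O, -4) = Add(-4, O))
Pow(Function('P')(Pow(10, -1), 7), 2) = Pow(Add(-4, Pow(10, -1)), 2) = Pow(Add(-4, Rational(1, 10)), 2) = Pow(Rational(-39, 10), 2) = Rational(1521, 100)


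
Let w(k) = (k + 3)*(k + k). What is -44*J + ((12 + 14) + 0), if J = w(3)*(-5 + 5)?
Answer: 26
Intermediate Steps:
w(k) = 2*k*(3 + k) (w(k) = (3 + k)*(2*k) = 2*k*(3 + k))
J = 0 (J = (2*3*(3 + 3))*(-5 + 5) = (2*3*6)*0 = 36*0 = 0)
-44*J + ((12 + 14) + 0) = -44*0 + ((12 + 14) + 0) = 0 + (26 + 0) = 0 + 26 = 26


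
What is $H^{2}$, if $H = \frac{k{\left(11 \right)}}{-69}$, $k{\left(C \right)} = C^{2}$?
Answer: $\frac{14641}{4761} \approx 3.0752$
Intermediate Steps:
$H = - \frac{121}{69}$ ($H = \frac{11^{2}}{-69} = 121 \left(- \frac{1}{69}\right) = - \frac{121}{69} \approx -1.7536$)
$H^{2} = \left(- \frac{121}{69}\right)^{2} = \frac{14641}{4761}$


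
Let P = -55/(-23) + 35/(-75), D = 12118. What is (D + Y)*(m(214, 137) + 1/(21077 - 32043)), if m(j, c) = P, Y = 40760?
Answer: 64168149227/630545 ≈ 1.0177e+5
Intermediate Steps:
P = 664/345 (P = -55*(-1/23) + 35*(-1/75) = 55/23 - 7/15 = 664/345 ≈ 1.9246)
m(j, c) = 664/345
(D + Y)*(m(214, 137) + 1/(21077 - 32043)) = (12118 + 40760)*(664/345 + 1/(21077 - 32043)) = 52878*(664/345 + 1/(-10966)) = 52878*(664/345 - 1/10966) = 52878*(7281079/3783270) = 64168149227/630545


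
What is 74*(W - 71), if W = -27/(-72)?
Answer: -20905/4 ≈ -5226.3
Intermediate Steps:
W = 3/8 (W = -27*(-1/72) = 3/8 ≈ 0.37500)
74*(W - 71) = 74*(3/8 - 71) = 74*(-565/8) = -20905/4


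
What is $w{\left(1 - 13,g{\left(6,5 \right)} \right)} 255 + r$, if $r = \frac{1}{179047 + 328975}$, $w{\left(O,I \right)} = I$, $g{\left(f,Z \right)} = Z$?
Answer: $\frac{647728051}{508022} \approx 1275.0$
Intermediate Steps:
$r = \frac{1}{508022} \approx 1.9684 \cdot 10^{-6}$
$w{\left(1 - 13,g{\left(6,5 \right)} \right)} 255 + r = 5 \cdot 255 + \frac{1}{508022} = 1275 + \frac{1}{508022} = \frac{647728051}{508022}$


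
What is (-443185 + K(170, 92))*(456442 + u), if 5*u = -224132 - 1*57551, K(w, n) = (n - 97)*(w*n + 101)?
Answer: -208811007206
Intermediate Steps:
K(w, n) = (-97 + n)*(101 + n*w) (K(w, n) = (-97 + n)*(n*w + 101) = (-97 + n)*(101 + n*w))
u = -281683/5 (u = (-224132 - 1*57551)/5 = (-224132 - 57551)/5 = (⅕)*(-281683) = -281683/5 ≈ -56337.)
(-443185 + K(170, 92))*(456442 + u) = (-443185 + (-9797 + 101*92 + 170*92² - 97*92*170))*(456442 - 281683/5) = (-443185 + (-9797 + 9292 + 170*8464 - 1517080))*(2000527/5) = (-443185 + (-9797 + 9292 + 1438880 - 1517080))*(2000527/5) = (-443185 - 78705)*(2000527/5) = -521890*2000527/5 = -208811007206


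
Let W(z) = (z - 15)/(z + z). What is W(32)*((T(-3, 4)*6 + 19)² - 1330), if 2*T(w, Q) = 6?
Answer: 663/64 ≈ 10.359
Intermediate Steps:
W(z) = (-15 + z)/(2*z) (W(z) = (-15 + z)/((2*z)) = (-15 + z)*(1/(2*z)) = (-15 + z)/(2*z))
T(w, Q) = 3 (T(w, Q) = (½)*6 = 3)
W(32)*((T(-3, 4)*6 + 19)² - 1330) = ((½)*(-15 + 32)/32)*((3*6 + 19)² - 1330) = ((½)*(1/32)*17)*((18 + 19)² - 1330) = 17*(37² - 1330)/64 = 17*(1369 - 1330)/64 = (17/64)*39 = 663/64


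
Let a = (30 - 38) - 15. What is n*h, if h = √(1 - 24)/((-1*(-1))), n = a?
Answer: -23*I*√23 ≈ -110.3*I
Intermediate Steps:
a = -23 (a = -8 - 15 = -23)
n = -23
h = I*√23 (h = √(-23)/1 = (I*√23)*1 = I*√23 ≈ 4.7958*I)
n*h = -23*I*√23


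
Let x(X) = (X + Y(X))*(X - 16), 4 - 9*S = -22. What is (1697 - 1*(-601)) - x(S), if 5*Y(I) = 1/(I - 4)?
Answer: 4725371/2025 ≈ 2333.5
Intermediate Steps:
Y(I) = 1/(5*(-4 + I)) (Y(I) = 1/(5*(I - 4)) = 1/(5*(-4 + I)))
S = 26/9 (S = 4/9 - ⅑*(-22) = 4/9 + 22/9 = 26/9 ≈ 2.8889)
x(X) = (-16 + X)*(X + 1/(5*(-4 + X))) (x(X) = (X + 1/(5*(-4 + X)))*(X - 16) = (X + 1/(5*(-4 + X)))*(-16 + X) = (-16 + X)*(X + 1/(5*(-4 + X))))
(1697 - 1*(-601)) - x(S) = (1697 - 1*(-601)) - (-16 + 26/9 + 5*(26/9)*(-16 + 26/9)*(-4 + 26/9))/(5*(-4 + 26/9)) = (1697 + 601) - (-16 + 26/9 + 5*(26/9)*(-118/9)*(-10/9))/(5*(-10/9)) = 2298 - (-9)*(-16 + 26/9 + 153400/729)/(5*10) = 2298 - (-9)*143842/(5*10*729) = 2298 - 1*(-71921/2025) = 2298 + 71921/2025 = 4725371/2025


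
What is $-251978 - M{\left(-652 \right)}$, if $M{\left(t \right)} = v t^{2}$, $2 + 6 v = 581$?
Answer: $-41274514$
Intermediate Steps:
$v = \frac{193}{2}$ ($v = - \frac{1}{3} + \frac{1}{6} \cdot 581 = - \frac{1}{3} + \frac{581}{6} = \frac{193}{2} \approx 96.5$)
$M{\left(t \right)} = \frac{193 t^{2}}{2}$
$-251978 - M{\left(-652 \right)} = -251978 - \frac{193 \left(-652\right)^{2}}{2} = -251978 - \frac{193}{2} \cdot 425104 = -251978 - 41022536 = -41274514$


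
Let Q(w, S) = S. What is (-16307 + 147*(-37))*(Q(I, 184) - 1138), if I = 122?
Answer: 20745684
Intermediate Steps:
(-16307 + 147*(-37))*(Q(I, 184) - 1138) = (-16307 + 147*(-37))*(184 - 1138) = (-16307 - 5439)*(-954) = -21746*(-954) = 20745684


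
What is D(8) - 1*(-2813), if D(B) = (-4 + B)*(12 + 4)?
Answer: 2877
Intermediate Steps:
D(B) = -64 + 16*B (D(B) = (-4 + B)*16 = -64 + 16*B)
D(8) - 1*(-2813) = (-64 + 16*8) - 1*(-2813) = (-64 + 128) + 2813 = 64 + 2813 = 2877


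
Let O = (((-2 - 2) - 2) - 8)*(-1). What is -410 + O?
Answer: -396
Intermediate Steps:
O = 14 (O = ((-4 - 2) - 8)*(-1) = (-6 - 8)*(-1) = -14*(-1) = 14)
-410 + O = -410 + 14 = -396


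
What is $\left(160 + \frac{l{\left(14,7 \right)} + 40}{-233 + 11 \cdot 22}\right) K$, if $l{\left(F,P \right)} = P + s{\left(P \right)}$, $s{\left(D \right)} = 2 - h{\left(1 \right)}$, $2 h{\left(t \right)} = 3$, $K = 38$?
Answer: $\frac{56525}{9} \approx 6280.6$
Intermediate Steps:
$h{\left(t \right)} = \frac{3}{2}$ ($h{\left(t \right)} = \frac{1}{2} \cdot 3 = \frac{3}{2}$)
$s{\left(D \right)} = \frac{1}{2}$ ($s{\left(D \right)} = 2 - \frac{3}{2} = \frac{1}{2}$)
$l{\left(F,P \right)} = \frac{1}{2} + P$ ($l{\left(F,P \right)} = P + \frac{1}{2} = \frac{1}{2} + P$)
$\left(160 + \frac{l{\left(14,7 \right)} + 40}{-233 + 11 \cdot 22}\right) K = \left(160 + \frac{\left(\frac{1}{2} + 7\right) + 40}{-233 + 11 \cdot 22}\right) 38 = \left(160 + \frac{\frac{15}{2} + 40}{-233 + 242}\right) 38 = \left(160 + \frac{95}{2 \cdot 9}\right) 38 = \left(160 + \frac{95}{2} \cdot \frac{1}{9}\right) 38 = \left(160 + \frac{95}{18}\right) 38 = \frac{2975}{18} \cdot 38 = \frac{56525}{9}$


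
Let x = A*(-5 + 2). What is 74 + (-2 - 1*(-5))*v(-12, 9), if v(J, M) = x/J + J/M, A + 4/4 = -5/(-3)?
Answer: 141/2 ≈ 70.500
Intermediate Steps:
A = ⅔ (A = -1 - 5/(-3) = -1 - 5*(-⅓) = -1 + 5/3 = ⅔ ≈ 0.66667)
x = -2 (x = 2*(-5 + 2)/3 = (⅔)*(-3) = -2)
v(J, M) = -2/J + J/M
74 + (-2 - 1*(-5))*v(-12, 9) = 74 + (-2 - 1*(-5))*(-2/(-12) - 12/9) = 74 + (-2 + 5)*(-2*(-1/12) - 12*⅑) = 74 + 3*(⅙ - 4/3) = 74 + 3*(-7/6) = 74 - 7/2 = 141/2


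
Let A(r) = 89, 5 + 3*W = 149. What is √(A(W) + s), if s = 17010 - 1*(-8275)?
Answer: √25374 ≈ 159.29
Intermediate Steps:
W = 48 (W = -5/3 + (⅓)*149 = -5/3 + 149/3 = 48)
s = 25285 (s = 17010 + 8275 = 25285)
√(A(W) + s) = √(89 + 25285) = √25374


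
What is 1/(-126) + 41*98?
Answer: 506267/126 ≈ 4018.0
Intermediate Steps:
1/(-126) + 41*98 = -1/126 + 4018 = 506267/126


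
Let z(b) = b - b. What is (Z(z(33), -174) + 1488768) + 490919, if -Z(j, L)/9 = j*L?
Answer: 1979687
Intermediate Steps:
z(b) = 0
Z(j, L) = -9*L*j (Z(j, L) = -9*j*L = -9*L*j)
(Z(z(33), -174) + 1488768) + 490919 = (-9*(-174)*0 + 1488768) + 490919 = (0 + 1488768) + 490919 = 1488768 + 490919 = 1979687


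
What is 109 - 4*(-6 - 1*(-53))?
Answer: -79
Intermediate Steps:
109 - 4*(-6 - 1*(-53)) = 109 - 4*(-6 + 53) = 109 - 4*47 = 109 - 188 = -79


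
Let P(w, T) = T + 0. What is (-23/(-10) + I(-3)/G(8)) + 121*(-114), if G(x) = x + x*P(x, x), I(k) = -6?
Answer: -827507/60 ≈ -13792.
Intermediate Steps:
P(w, T) = T
G(x) = x + x² (G(x) = x + x*x = x + x²)
(-23/(-10) + I(-3)/G(8)) + 121*(-114) = (-23/(-10) - 6*1/(8*(1 + 8))) + 121*(-114) = (-23*(-⅒) - 6/(8*9)) - 13794 = (23/10 - 6/72) - 13794 = (23/10 - 6*1/72) - 13794 = (23/10 - 1/12) - 13794 = 133/60 - 13794 = -827507/60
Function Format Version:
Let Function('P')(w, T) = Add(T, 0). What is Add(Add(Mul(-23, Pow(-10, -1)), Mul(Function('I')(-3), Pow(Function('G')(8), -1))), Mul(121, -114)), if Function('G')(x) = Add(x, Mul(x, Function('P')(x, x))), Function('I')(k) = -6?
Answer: Rational(-827507, 60) ≈ -13792.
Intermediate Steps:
Function('P')(w, T) = T
Function('G')(x) = Add(x, Pow(x, 2)) (Function('G')(x) = Add(x, Mul(x, x)) = Add(x, Pow(x, 2)))
Add(Add(Mul(-23, Pow(-10, -1)), Mul(Function('I')(-3), Pow(Function('G')(8), -1))), Mul(121, -114)) = Add(Add(Mul(-23, Pow(-10, -1)), Mul(-6, Pow(Mul(8, Add(1, 8)), -1))), Mul(121, -114)) = Add(Add(Mul(-23, Rational(-1, 10)), Mul(-6, Pow(Mul(8, 9), -1))), -13794) = Add(Add(Rational(23, 10), Mul(-6, Pow(72, -1))), -13794) = Add(Add(Rational(23, 10), Mul(-6, Rational(1, 72))), -13794) = Add(Add(Rational(23, 10), Rational(-1, 12)), -13794) = Add(Rational(133, 60), -13794) = Rational(-827507, 60)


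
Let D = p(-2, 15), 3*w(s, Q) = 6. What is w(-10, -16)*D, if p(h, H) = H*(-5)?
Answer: -150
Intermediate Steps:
w(s, Q) = 2 (w(s, Q) = (⅓)*6 = 2)
p(h, H) = -5*H
D = -75 (D = -5*15 = -75)
w(-10, -16)*D = 2*(-75) = -150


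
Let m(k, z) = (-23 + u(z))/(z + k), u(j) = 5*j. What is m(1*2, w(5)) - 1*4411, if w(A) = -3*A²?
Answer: -321605/73 ≈ -4405.5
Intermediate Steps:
m(k, z) = (-23 + 5*z)/(k + z) (m(k, z) = (-23 + 5*z)/(z + k) = (-23 + 5*z)/(k + z))
m(1*2, w(5)) - 1*4411 = (-23 + 5*(-3*5²))/(1*2 - 3*5²) - 1*4411 = (-23 + 5*(-3*25))/(2 - 3*25) - 4411 = (-23 + 5*(-75))/(2 - 75) - 4411 = (-23 - 375)/(-73) - 4411 = -1/73*(-398) - 4411 = 398/73 - 4411 = -321605/73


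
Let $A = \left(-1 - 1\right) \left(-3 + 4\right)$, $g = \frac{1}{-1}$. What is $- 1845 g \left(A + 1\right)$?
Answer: $-1845$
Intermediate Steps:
$g = -1$
$A = -2$ ($A = \left(-2\right) 1 = -2$)
$- 1845 g \left(A + 1\right) = - 1845 \left(- (-2 + 1)\right) = - 1845 \left(\left(-1\right) \left(-1\right)\right) = \left(-1845\right) 1 = -1845$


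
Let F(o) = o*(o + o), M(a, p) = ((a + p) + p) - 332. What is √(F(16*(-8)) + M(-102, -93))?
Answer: 6*√893 ≈ 179.30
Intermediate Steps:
M(a, p) = -332 + a + 2*p (M(a, p) = (a + 2*p) - 332 = -332 + a + 2*p)
F(o) = 2*o² (F(o) = o*(2*o) = 2*o²)
√(F(16*(-8)) + M(-102, -93)) = √(2*(16*(-8))² + (-332 - 102 + 2*(-93))) = √(2*(-128)² + (-332 - 102 - 186)) = √(2*16384 - 620) = √(32768 - 620) = √32148 = 6*√893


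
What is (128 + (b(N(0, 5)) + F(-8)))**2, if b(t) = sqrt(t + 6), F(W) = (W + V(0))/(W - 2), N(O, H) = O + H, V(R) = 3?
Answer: 66093/4 + 257*sqrt(11) ≈ 17376.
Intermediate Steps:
N(O, H) = H + O
F(W) = (3 + W)/(-2 + W) (F(W) = (W + 3)/(W - 2) = (3 + W)/(-2 + W))
b(t) = sqrt(6 + t)
(128 + (b(N(0, 5)) + F(-8)))**2 = (128 + (sqrt(6 + (5 + 0)) + (3 - 8)/(-2 - 8)))**2 = (128 + (sqrt(6 + 5) - 5/(-10)))**2 = (128 + (sqrt(11) - 1/10*(-5)))**2 = (128 + (sqrt(11) + 1/2))**2 = (128 + (1/2 + sqrt(11)))**2 = (257/2 + sqrt(11))**2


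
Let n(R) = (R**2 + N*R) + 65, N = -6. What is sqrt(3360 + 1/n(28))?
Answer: sqrt(1558237641)/681 ≈ 57.966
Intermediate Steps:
n(R) = 65 + R**2 - 6*R (n(R) = (R**2 - 6*R) + 65 = 65 + R**2 - 6*R)
sqrt(3360 + 1/n(28)) = sqrt(3360 + 1/(65 + 28**2 - 6*28)) = sqrt(3360 + 1/(65 + 784 - 168)) = sqrt(3360 + 1/681) = sqrt(2288161/681) = sqrt(1558237641)/681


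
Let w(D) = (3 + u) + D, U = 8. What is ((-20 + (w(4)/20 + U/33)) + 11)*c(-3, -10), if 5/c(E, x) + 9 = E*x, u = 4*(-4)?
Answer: -6077/2772 ≈ -2.1923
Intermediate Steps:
u = -16
w(D) = -13 + D (w(D) = (3 - 16) + D = -13 + D)
c(E, x) = 5/(-9 + E*x)
((-20 + (w(4)/20 + U/33)) + 11)*c(-3, -10) = ((-20 + ((-13 + 4)/20 + 8/33)) + 11)*(5/(-9 - 3*(-10))) = ((-20 + (-9*1/20 + 8*(1/33))) + 11)*(5/(-9 + 30)) = ((-20 + (-9/20 + 8/33)) + 11)*(5/21) = ((-20 - 137/660) + 11)*(5*(1/21)) = (-13337/660 + 11)*(5/21) = -6077/660*5/21 = -6077/2772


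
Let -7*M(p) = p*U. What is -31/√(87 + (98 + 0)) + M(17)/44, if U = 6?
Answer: -51/154 - 31*√185/185 ≈ -2.6103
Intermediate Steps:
M(p) = -6*p/7 (M(p) = -p*6/7 = -6*p/7)
-31/√(87 + (98 + 0)) + M(17)/44 = -31/√(87 + (98 + 0)) - 6/7*17/44 = -31/√(87 + 98) - 102/7*1/44 = -31*√185/185 - 51/154 = -51/154 - 31*√185/185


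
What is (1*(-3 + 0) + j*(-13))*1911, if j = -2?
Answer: 43953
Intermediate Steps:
(1*(-3 + 0) + j*(-13))*1911 = (1*(-3 + 0) - 2*(-13))*1911 = (1*(-3) + 26)*1911 = (-3 + 26)*1911 = 23*1911 = 43953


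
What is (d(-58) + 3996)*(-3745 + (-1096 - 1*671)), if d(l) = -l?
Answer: -22345648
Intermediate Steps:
(d(-58) + 3996)*(-3745 + (-1096 - 1*671)) = (-1*(-58) + 3996)*(-3745 + (-1096 - 1*671)) = (58 + 3996)*(-3745 + (-1096 - 671)) = 4054*(-3745 - 1767) = 4054*(-5512) = -22345648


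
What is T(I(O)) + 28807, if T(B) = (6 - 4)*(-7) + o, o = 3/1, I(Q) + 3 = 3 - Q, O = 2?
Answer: 28796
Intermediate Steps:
I(Q) = -Q (I(Q) = -3 + (3 - Q) = -Q)
o = 3 (o = 3*1 = 3)
T(B) = -11 (T(B) = (6 - 4)*(-7) + 3 = 2*(-7) + 3 = -14 + 3 = -11)
T(I(O)) + 28807 = -11 + 28807 = 28796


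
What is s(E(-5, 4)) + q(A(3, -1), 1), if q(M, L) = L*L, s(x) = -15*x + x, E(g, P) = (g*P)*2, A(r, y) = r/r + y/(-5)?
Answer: 561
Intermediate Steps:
A(r, y) = 1 - y/5 (A(r, y) = 1 + y*(-⅕) = 1 - y/5)
E(g, P) = 2*P*g (E(g, P) = (P*g)*2 = 2*P*g)
s(x) = -14*x
q(M, L) = L²
s(E(-5, 4)) + q(A(3, -1), 1) = -28*4*(-5) + 1² = -14*(-40) + 1 = 560 + 1 = 561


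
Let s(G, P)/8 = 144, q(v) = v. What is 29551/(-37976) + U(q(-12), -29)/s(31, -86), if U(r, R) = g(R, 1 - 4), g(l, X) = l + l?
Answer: -2265335/2734272 ≈ -0.82850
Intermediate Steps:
g(l, X) = 2*l
U(r, R) = 2*R
s(G, P) = 1152 (s(G, P) = 8*144 = 1152)
29551/(-37976) + U(q(-12), -29)/s(31, -86) = 29551/(-37976) + (2*(-29))/1152 = 29551*(-1/37976) - 58*1/1152 = -29551/37976 - 29/576 = -2265335/2734272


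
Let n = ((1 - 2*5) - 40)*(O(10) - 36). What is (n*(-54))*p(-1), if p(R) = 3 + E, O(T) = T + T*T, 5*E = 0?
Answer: 587412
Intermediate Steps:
E = 0 (E = (1/5)*0 = 0)
O(T) = T + T**2
n = -3626 (n = ((1 - 2*5) - 40)*(10*(1 + 10) - 36) = ((1 - 10) - 40)*(10*11 - 36) = (-9 - 40)*(110 - 36) = -49*74 = -3626)
p(R) = 3 (p(R) = 3 + 0 = 3)
(n*(-54))*p(-1) = -3626*(-54)*3 = 195804*3 = 587412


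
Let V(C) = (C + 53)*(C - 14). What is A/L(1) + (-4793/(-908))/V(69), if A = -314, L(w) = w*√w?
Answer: -1913096727/6092680 ≈ -314.00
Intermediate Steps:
V(C) = (-14 + C)*(53 + C) (V(C) = (53 + C)*(-14 + C) = (-14 + C)*(53 + C))
L(w) = w^(3/2)
A/L(1) + (-4793/(-908))/V(69) = -314/(1^(3/2)) + (-4793/(-908))/(-742 + 69² + 39*69) = -314/1 + (-4793*(-1/908))/(-742 + 4761 + 2691) = -314*1 + (4793/908)/6710 = -314 + (4793/908)*(1/6710) = -314 + 4793/6092680 = -1913096727/6092680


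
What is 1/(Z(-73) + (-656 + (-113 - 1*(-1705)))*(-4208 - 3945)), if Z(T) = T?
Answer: -1/7631281 ≈ -1.3104e-7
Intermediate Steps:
1/(Z(-73) + (-656 + (-113 - 1*(-1705)))*(-4208 - 3945)) = 1/(-73 + (-656 + (-113 - 1*(-1705)))*(-4208 - 3945)) = 1/(-73 + (-656 + (-113 + 1705))*(-8153)) = 1/(-73 + (-656 + 1592)*(-8153)) = 1/(-73 + 936*(-8153)) = 1/(-73 - 7631208) = 1/(-7631281) = -1/7631281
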